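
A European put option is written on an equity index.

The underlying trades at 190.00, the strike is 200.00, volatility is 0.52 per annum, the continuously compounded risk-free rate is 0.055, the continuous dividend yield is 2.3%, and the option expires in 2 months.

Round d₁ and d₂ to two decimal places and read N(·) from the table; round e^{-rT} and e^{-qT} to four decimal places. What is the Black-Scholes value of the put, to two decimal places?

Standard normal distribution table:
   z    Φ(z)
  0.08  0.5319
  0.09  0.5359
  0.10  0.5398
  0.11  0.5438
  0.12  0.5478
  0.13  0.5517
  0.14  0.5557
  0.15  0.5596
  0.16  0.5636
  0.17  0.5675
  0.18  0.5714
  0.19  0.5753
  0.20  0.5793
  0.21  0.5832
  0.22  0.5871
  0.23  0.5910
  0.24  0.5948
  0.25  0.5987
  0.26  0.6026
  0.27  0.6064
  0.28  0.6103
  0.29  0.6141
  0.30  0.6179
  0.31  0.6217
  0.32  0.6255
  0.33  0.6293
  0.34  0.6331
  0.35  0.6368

σ√T = 0.52·√0.1667 = 0.2123
d₁ = [ln(190/200) + (0.055 − 0.023 + ½·0.52²)·0.1667] / (σ√T) = (-0.0513 + 0.0279) / 0.2123 = -0.1104 ⇒ -0.11
d₂ = -0.1104 − 0.2123 = -0.3226 ⇒ -0.32
e^(−qT) = e^(−0.023·0.1667) = 0.9962;  e^(−rT) = e^(−0.055·0.1667) = 0.9909
N(−d₂) = N(0.32) = 0.6255;  N(−d₁) = N(0.11) = 0.5438
P = 200·0.9909·0.6255 − 190·0.9962·0.5438 = 123.9616 − 102.9294 = 21.0322

21.03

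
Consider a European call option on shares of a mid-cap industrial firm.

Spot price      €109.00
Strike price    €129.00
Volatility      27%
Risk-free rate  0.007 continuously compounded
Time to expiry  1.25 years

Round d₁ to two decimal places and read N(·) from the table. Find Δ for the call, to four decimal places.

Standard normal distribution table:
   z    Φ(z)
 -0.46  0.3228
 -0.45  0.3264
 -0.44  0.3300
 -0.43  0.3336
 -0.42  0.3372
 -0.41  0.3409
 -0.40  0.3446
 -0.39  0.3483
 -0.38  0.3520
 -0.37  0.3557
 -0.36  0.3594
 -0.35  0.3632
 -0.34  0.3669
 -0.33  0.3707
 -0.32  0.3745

0.3520

σ√T = 0.27 × 1.1180 = 0.3019
ln(S/K) + (r + σ²/2)T = ln(109/129) + (0.007 + 0.27²/2)·1.25 = -0.1685 + 0.0543 = -0.1142
d₁ = -0.1142 / 0.3019 = -0.3782 ⇒ -0.38
N(d₁) = N(-0.38) = 0.3520
Δ_call = N(d₁) = 0.3520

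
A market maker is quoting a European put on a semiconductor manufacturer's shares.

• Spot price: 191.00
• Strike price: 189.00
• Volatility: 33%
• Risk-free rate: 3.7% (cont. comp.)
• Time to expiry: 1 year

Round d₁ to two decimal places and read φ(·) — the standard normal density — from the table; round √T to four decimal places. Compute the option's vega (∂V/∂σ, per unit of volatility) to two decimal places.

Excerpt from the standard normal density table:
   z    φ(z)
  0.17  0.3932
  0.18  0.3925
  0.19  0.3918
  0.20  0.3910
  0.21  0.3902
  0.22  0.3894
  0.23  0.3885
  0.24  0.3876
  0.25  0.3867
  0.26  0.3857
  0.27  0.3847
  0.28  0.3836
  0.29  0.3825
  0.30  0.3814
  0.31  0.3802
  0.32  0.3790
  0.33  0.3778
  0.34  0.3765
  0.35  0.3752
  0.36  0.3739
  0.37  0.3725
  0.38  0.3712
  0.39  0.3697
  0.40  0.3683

σ√T = 0.33·√1 = 0.3300
d₁ = [ln(191/189) + (0.037 + ½·0.33²)·1] / (σ√T) = (0.0105 + 0.0915) / 0.3300 = 0.3090 which rounds to 0.31
√T = √1 = 1.0000
φ(d₁) = φ(0.31) = 0.3802
vega = S·φ(d₁)·√T = 191·0.3802·1.0000 = 72.6182

72.62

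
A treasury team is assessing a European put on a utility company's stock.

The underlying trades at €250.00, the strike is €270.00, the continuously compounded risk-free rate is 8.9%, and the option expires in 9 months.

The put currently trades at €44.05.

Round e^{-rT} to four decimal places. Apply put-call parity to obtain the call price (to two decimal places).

€41.49

exp(−rT) = exp(−0.089·0.75) = 0.9354
Put-call parity: C − P = S − K·e^(−rT) = 250 − 270·0.9354 = 250 − 252.5580 = -2.5580
C = P + (C − P) = 44.05 + (-2.5580) = 41.4920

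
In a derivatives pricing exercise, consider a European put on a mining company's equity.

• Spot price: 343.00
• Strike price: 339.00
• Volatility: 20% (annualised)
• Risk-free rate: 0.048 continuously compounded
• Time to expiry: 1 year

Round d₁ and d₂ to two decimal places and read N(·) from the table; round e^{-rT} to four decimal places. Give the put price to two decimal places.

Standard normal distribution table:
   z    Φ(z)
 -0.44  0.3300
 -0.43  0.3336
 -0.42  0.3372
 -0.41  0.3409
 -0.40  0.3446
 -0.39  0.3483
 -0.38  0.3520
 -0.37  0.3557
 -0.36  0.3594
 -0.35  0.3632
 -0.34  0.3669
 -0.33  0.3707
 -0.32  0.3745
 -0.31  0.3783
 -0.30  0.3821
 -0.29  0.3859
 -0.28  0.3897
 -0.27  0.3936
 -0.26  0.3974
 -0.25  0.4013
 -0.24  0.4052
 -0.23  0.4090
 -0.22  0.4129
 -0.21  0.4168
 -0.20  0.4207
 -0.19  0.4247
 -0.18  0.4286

17.73

T = 1;  σ√T = 0.2000
ln(S/K) + (r + σ²/2)T = ln(343/339) + (0.048 + 0.2²/2)·1 = 0.0117 + 0.0680 = 0.0797
d₁ = 0.0797 / 0.2000 = 0.3987 ⇒ 0.40
d₂ = d₁ − σ√T = 0.3987 − 0.2000 = 0.1987 ⇒ 0.20
exp(−rT) = exp(−0.048·1) = 0.9531
P = 339·0.9531·N(-0.20) − 343·N(-0.40) = 339·0.9531·0.4207 − 343·0.3446 = 135.9285 − 118.1978 = 17.7307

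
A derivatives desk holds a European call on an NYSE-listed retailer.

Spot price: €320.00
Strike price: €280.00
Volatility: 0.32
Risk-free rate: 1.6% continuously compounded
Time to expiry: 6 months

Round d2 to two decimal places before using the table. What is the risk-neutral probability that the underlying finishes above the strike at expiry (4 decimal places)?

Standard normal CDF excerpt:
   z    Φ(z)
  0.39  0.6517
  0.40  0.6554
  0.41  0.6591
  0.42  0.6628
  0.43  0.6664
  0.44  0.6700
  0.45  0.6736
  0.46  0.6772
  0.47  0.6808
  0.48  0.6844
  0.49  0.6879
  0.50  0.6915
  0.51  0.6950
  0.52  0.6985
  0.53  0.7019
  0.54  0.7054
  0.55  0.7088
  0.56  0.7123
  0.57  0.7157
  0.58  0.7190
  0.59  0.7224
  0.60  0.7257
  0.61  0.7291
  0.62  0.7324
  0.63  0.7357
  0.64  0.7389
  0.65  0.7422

0.6950

T = 0.5;  σ√T = 0.2263
d₁ = [ln(320/280) + (0.016 + 0.32²/2)·0.5] / 0.2263 = [0.1335 + 0.0336] / 0.2263 = 0.7386 which rounds to 0.74
d₂ = d₁ − σ√T = 0.7386 − 0.2263 = 0.5123 which rounds to 0.51
Risk-neutral Pr[S_T > K] = N(d₂) = N(0.51) = 0.6950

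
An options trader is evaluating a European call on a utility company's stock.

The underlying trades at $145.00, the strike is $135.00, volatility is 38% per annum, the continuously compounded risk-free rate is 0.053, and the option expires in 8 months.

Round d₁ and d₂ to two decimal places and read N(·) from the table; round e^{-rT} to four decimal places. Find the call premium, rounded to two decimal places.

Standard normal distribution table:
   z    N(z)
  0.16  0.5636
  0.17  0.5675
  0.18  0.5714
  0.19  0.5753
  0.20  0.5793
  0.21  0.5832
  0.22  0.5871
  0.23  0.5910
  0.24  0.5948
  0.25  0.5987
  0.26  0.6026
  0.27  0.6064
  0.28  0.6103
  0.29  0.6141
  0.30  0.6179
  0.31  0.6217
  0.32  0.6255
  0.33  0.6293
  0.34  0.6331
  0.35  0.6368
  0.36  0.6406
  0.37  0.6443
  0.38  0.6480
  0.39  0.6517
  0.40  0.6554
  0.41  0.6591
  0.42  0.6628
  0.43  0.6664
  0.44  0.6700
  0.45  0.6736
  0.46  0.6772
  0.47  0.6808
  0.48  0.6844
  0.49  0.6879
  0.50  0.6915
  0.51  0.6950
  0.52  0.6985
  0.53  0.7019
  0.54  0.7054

$25.30

T = 0.6667;  σ√T = 0.3103
d₁ = [ln(145/135) + (0.053 + ½·0.38²)·0.6667] / (σ√T) = (0.0715 + 0.0835) / 0.3103 = 0.4993 ≈ 0.50
d₂ = 0.4993 − 0.3103 = 0.1891 ≈ 0.19
exp(−rT) = exp(−0.053·0.6667) = 0.9653
C = 145·N(0.50) − 135·0.9653·N(0.19) = 145·0.6915 − 135·0.9653·0.5753 = 100.2675 − 74.9705 = 25.2970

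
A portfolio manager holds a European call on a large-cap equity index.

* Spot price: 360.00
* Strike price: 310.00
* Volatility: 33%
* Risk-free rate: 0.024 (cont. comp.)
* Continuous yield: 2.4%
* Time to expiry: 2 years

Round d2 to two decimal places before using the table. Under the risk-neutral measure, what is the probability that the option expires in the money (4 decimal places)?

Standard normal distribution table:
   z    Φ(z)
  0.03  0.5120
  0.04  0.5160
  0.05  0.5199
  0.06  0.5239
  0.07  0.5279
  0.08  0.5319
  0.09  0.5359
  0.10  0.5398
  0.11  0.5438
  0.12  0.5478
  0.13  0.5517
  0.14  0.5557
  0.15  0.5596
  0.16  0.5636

σ√T = 0.33 × 1.4142 = 0.4667
d₁ = [ln(360/310) + (0.024 − 0.024 + ½·0.33²)·2] / (σ√T) = (0.1495 + 0.1089) / 0.4667 = 0.5538 which rounds to 0.55
d₂ = 0.5538 − 0.4667 = 0.0871 which rounds to 0.09
Pr(exercise) under Q = N(d₂) = 0.5359

0.5359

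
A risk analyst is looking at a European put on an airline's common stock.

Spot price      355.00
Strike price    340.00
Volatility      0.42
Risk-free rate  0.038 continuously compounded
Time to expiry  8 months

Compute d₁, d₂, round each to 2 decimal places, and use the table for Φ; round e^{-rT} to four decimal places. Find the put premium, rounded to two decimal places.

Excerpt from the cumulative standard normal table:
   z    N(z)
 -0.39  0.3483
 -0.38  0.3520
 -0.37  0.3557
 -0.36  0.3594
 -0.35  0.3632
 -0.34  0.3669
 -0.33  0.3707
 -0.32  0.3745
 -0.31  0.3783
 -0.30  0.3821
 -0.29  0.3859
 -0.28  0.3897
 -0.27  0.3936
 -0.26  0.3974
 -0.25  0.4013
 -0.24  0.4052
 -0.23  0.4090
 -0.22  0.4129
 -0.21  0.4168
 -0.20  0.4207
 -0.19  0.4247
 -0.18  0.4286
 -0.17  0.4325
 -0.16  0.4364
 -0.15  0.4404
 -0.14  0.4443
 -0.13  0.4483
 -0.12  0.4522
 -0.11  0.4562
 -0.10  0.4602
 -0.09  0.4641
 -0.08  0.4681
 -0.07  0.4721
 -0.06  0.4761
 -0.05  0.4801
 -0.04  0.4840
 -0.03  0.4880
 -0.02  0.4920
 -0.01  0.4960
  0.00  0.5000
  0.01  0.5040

35.50

T = 0.6667;  σ√T = 0.3429
ln(S/K) + (r + σ²/2)T = ln(355/340) + (0.038 + 0.42²/2)·0.6667 = 0.0432 + 0.0841 = 0.1273
d₁ = 0.1273 / 0.3429 = 0.3712 → 0.37
d₂ = d₁ − σ√T = 0.3712 − 0.3429 = 0.0283 → 0.03
e^(−rT) = e^(−0.038·0.6667) = 0.9750
N(−d₂) = N(-0.03) = 0.4880;  N(−d₁) = N(-0.37) = 0.3557
P = 340·0.9750·0.4880 − 355·0.3557 = 161.7720 − 126.2735 = 35.4985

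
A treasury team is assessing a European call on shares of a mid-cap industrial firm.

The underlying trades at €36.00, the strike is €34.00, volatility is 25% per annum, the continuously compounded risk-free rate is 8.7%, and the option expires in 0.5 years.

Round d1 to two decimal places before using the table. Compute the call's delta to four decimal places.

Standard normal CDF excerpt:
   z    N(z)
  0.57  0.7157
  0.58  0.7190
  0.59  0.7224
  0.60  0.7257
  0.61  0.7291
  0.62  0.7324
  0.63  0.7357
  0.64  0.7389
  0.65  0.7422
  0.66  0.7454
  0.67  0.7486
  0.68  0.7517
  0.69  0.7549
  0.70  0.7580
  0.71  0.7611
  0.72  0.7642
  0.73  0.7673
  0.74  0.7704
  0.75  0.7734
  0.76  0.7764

T = 0.5;  σ√T = 0.1768
d₁ = [ln(36/34) + (0.087 + 0.25²/2)·0.5] / 0.1768 = [0.0572 + 0.0591] / 0.1768 = 0.6578 ≈ 0.66
N(d₁) = N(0.66) = 0.7454
Δ_call = N(d₁) = 0.7454

0.7454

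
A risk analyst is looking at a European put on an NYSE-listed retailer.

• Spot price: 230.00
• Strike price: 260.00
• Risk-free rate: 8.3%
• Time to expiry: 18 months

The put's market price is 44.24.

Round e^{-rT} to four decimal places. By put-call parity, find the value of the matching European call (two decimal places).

44.69

exp(−rT) = exp(−0.083·1.5) = 0.8829
Put-call parity: C − P = S − K·e^(−rT) = 230 − 260·0.8829 = 230 − 229.5540 = 0.4460
C = P + (C − P) = 44.24 + (0.4460) = 44.6860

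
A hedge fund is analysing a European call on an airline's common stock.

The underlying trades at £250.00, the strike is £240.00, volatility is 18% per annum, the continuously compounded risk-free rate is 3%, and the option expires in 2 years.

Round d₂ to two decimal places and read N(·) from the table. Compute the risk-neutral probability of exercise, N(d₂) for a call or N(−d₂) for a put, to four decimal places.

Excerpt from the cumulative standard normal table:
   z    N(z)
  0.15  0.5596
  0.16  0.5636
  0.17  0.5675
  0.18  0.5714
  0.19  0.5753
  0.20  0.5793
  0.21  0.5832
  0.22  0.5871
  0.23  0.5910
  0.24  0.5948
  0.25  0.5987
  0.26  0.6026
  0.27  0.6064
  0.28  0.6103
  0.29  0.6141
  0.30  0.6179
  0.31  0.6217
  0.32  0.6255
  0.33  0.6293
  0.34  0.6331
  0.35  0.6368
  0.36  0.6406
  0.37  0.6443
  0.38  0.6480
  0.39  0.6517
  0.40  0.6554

0.6064

T = 2;  σ√T = 0.2546
d₁ = [ln(250/240) + (0.03 + ½·0.18²)·2] / (σ√T) = (0.0408 + 0.0924) / 0.2546 = 0.5233 which rounds to 0.52
d₂ = 0.5233 − 0.2546 = 0.2688 which rounds to 0.27
Risk-neutral Pr[S_T > K] = N(d₂) = N(0.27) = 0.6064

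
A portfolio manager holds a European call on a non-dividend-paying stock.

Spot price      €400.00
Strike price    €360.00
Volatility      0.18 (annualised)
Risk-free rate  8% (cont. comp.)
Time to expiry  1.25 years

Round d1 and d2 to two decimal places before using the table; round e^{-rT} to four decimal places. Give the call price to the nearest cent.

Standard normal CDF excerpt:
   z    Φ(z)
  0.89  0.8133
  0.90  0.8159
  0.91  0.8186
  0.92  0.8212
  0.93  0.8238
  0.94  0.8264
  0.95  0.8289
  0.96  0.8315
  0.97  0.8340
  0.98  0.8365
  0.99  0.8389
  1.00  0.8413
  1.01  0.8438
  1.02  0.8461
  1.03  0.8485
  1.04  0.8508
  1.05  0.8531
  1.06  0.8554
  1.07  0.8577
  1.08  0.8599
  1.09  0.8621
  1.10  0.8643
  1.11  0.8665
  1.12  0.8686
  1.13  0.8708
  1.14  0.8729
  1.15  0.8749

€79.95

T = 1.25;  σ√T = 0.2012
ln(S/K) + (r + σ²/2)T = ln(400/360) + (0.08 + 0.18²/2)·1.25 = 0.1054 + 0.1203 = 0.2256
d₁ = 0.2256 / 0.2012 = 1.1211 ≈ 1.12
d₂ = d₁ − σ√T = 1.1211 − 0.2012 = 0.9198 ≈ 0.92
exp(−rT) = exp(−0.08·1.25) = 0.9048
C = 400·N(1.12) − 360·0.9048·N(0.92) = 400·0.8686 − 360·0.9048·0.8212 = 347.4400 − 267.4878 = 79.9522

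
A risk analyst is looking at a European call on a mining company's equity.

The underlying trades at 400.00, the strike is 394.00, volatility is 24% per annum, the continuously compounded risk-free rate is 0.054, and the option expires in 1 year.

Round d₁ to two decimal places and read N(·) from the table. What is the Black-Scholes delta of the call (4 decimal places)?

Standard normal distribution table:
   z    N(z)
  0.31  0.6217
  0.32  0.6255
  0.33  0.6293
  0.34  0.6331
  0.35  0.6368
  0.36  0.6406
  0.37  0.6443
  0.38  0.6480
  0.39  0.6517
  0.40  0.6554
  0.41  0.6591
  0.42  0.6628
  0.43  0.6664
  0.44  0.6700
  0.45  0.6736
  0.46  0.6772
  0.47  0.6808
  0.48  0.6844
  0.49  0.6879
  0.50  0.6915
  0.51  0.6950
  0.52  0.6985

0.6591

σ√T = 0.24·√1 = 0.2400
d₁ = [ln(400/394) + (0.054 + ½·0.24²)·1] / (σ√T) = (0.0151 + 0.0828) / 0.2400 = 0.4080 → 0.41
N(d₁) = N(0.41) = 0.6591
Δ_call = N(d₁) = 0.6591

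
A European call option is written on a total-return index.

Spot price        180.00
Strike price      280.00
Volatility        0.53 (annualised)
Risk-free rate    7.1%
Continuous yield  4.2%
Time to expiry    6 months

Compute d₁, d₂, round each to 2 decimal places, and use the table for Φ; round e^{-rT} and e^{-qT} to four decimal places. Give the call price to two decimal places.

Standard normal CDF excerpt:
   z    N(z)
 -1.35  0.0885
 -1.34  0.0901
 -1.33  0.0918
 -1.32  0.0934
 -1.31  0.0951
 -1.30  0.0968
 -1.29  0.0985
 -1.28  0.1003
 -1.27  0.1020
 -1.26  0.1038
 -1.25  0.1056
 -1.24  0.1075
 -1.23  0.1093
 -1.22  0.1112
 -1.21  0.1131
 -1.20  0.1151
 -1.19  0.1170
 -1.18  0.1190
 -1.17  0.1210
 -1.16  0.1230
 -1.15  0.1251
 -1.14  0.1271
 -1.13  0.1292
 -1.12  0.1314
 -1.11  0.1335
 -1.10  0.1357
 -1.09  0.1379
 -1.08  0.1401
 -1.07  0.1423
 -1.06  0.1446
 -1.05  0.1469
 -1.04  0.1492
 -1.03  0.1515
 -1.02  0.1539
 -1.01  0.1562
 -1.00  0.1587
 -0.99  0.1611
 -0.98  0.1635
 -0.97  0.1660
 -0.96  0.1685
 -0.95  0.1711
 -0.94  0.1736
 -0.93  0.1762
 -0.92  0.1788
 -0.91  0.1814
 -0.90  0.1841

σ√T = 0.53 × 0.7071 = 0.3748
d₁ = [ln(180/280) + (0.071 − 0.042 + ½·0.53²)·0.5] / (σ√T) = (-0.4418 + 0.0847) / 0.3748 = -0.9529 which rounds to -0.95
d₂ = -0.9529 − 0.3748 = -1.3276 which rounds to -1.33
e^(−qT) = e^(−0.042·0.5) = 0.9792;  e^(−rT) = e^(−0.071·0.5) = 0.9651
N(d₁) = N(-0.95) = 0.1711;  N(d₂) = N(-1.33) = 0.0918
C = 180·0.9792·0.1711 − 280·0.9651·0.0918 = 30.1574 − 24.8069 = 5.3505

5.35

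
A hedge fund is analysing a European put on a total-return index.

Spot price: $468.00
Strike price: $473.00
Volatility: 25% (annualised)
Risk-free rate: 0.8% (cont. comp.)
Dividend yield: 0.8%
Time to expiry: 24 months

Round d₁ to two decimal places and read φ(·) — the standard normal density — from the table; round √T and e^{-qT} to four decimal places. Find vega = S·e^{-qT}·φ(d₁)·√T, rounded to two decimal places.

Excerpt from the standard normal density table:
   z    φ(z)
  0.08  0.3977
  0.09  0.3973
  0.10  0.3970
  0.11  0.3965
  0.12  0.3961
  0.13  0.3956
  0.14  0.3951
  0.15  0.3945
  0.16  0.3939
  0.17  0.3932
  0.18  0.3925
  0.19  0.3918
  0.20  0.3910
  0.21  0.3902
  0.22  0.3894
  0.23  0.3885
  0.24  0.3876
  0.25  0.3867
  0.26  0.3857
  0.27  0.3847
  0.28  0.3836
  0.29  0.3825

256.95

σ√T = 0.25 × 1.4142 = 0.3536
d₁ = [ln(468/473) + (0.008 − 0.008 + ½·0.25²)·2] / (σ√T) = (-0.0106 + 0.0625) / 0.3536 = 0.1467 ⇒ 0.15
√T = √2 = 1.4142
φ(d₁) = φ(0.15) = 0.3945
exp(−qT) = exp(−0.008·2) = 0.9841
vega = S·exp(−qT)·φ(d₁)·√T = 468·0.9841·0.3945·1.4142 = 256.9466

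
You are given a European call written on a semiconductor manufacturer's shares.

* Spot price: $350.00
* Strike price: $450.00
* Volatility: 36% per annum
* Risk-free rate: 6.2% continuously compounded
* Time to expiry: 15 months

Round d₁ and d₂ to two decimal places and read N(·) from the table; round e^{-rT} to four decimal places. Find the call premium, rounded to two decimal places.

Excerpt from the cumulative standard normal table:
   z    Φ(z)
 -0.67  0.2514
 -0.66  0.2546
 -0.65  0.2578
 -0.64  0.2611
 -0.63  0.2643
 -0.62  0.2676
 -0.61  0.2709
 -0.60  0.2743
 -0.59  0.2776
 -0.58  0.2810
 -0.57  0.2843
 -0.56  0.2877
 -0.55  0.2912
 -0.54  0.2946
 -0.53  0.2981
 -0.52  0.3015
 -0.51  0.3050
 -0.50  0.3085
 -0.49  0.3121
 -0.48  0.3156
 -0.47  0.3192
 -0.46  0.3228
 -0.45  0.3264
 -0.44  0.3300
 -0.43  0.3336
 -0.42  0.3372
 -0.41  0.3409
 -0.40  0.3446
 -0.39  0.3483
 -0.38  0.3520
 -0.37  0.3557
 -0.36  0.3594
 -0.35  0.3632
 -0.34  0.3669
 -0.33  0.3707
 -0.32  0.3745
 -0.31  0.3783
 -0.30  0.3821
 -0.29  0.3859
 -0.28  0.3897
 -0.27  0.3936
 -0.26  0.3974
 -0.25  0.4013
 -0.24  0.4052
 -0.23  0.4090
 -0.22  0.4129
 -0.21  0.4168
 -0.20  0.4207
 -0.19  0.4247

$33.09

σ√T = 0.36 × 1.1180 = 0.4025
d₁ = [ln(350/450) + (0.062 + ½·0.36²)·1.25] / (σ√T) = (-0.2513 + 0.1585) / 0.4025 = -0.2306 ⇒ -0.23
d₂ = -0.2306 − 0.4025 = -0.6331 ⇒ -0.63
exp(−rT) = exp(−0.062·1.25) = 0.9254
N(d₁) = N(-0.23) = 0.4090;  N(d₂) = N(-0.63) = 0.2643
C = 350·0.4090 − 450·0.9254·0.2643 = 143.1500 − 110.0624 = 33.0876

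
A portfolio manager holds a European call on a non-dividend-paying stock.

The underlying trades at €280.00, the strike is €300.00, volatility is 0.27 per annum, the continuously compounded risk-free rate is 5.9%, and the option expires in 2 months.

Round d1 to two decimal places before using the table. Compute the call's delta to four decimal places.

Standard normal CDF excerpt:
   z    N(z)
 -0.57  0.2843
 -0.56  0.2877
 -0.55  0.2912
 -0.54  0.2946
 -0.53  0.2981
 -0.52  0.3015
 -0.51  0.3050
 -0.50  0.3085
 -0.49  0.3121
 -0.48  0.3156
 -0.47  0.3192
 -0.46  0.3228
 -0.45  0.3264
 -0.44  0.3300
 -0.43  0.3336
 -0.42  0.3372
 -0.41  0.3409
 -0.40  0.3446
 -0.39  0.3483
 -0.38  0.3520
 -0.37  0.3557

0.3156

σ√T = 0.27·√0.1667 = 0.1102
d₁ = [ln(280/300) + (0.059 + ½·0.27²)·0.1667] / (σ√T) = (-0.0690 + 0.0159) / 0.1102 = -0.4816 ⇒ -0.48
N(d₁) = N(-0.48) = 0.3156
Δ_call = N(d₁) = 0.3156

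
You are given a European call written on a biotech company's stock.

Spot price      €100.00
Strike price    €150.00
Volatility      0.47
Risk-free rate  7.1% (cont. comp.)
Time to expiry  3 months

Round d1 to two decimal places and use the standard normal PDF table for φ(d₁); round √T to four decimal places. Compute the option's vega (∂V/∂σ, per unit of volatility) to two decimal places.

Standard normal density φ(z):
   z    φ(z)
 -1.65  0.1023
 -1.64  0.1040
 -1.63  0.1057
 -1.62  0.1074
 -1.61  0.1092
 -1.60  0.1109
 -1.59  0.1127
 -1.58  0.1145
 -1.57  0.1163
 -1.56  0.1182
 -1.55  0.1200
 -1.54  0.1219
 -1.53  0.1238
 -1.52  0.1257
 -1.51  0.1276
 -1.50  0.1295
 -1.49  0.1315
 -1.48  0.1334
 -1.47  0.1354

6.19

σ√T = 0.47·√0.25 = 0.2350
ln(S/K) + (r + σ²/2)T = ln(100/150) + (0.071 + 0.47²/2)·0.25 = -0.4055 + 0.0454 = -0.3601
d₁ = -0.3601 / 0.2350 = -1.5324 ⇒ -1.53
√T = √0.25 = 0.5000
φ(d₁) = φ(-1.53) = 0.1238
vega = S·φ(d₁)·√T = 100·0.1238·0.5000 = 6.1900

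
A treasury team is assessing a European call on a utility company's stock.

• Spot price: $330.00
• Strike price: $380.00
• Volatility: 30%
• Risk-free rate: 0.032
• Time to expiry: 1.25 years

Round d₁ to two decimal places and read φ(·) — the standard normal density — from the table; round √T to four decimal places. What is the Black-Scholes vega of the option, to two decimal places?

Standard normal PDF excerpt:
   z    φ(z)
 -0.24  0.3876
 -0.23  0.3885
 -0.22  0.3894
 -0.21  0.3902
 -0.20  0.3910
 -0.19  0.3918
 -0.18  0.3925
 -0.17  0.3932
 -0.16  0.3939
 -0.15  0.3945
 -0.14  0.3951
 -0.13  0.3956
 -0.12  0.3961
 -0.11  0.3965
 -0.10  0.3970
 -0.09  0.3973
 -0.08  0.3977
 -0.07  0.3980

σ√T = 0.3·√1.25 = 0.3354
d₁ = [ln(330/380) + (0.032 + 0.3²/2)·1.25] / 0.3354 = [-0.1411 + 0.0963] / 0.3354 = -0.1337 ⇒ -0.13
√T = √1.25 = 1.1180
φ(d₁) = φ(-0.13) = 0.3956
vega = S·φ(d₁)·√T = 330·0.3956·1.1180 = 145.9527

145.95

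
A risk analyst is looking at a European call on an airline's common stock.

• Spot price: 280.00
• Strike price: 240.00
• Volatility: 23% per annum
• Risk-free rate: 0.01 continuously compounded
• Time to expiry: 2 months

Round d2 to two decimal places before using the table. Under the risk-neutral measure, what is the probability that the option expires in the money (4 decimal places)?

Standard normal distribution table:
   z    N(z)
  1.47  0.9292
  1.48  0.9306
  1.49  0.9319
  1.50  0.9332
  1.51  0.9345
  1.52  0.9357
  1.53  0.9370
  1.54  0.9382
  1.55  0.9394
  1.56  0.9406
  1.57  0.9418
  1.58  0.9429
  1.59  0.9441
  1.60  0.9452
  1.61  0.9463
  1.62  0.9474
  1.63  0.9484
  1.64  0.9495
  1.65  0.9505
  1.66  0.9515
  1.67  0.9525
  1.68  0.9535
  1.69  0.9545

0.9463

T = 0.1667;  σ√T = 0.0939
d₁ = [ln(280/240) + (0.01 + ½·0.23²)·0.1667] / (σ√T) = (0.1542 + 0.0061) / 0.0939 = 1.7064 ≈ 1.71
d₂ = 1.7064 − 0.0939 = 1.6125 ≈ 1.61
Pr(exercise) under Q = N(d₂) = 0.9463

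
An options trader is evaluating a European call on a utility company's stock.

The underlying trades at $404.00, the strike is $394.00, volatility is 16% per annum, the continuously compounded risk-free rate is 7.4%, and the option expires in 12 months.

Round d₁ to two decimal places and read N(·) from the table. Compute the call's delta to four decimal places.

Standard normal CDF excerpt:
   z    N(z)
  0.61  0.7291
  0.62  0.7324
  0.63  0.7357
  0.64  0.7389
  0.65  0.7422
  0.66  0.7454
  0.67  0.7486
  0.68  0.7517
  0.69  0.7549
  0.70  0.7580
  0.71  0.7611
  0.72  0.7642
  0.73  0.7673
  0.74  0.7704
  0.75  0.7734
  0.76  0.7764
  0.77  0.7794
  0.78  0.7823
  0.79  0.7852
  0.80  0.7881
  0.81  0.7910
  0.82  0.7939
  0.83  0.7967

0.7580

σ√T = 0.16 × 1.0000 = 0.1600
d₁ = [ln(404/394) + (0.074 + 0.16²/2)·1] / 0.1600 = [0.0251 + 0.0868] / 0.1600 = 0.6991 ≈ 0.70
N(d₁) = N(0.70) = 0.7580
Δ_call = N(d₁) = 0.7580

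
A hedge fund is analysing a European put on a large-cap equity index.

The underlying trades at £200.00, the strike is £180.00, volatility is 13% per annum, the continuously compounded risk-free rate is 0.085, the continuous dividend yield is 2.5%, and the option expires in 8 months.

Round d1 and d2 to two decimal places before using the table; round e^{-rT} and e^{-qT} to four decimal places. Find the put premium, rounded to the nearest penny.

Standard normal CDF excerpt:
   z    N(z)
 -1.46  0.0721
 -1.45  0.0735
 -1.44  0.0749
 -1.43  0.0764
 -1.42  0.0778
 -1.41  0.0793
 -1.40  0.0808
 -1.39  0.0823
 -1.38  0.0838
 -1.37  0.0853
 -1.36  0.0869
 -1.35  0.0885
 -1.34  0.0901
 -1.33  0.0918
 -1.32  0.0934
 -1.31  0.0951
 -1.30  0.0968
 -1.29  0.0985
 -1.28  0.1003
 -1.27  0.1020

σ√T = 0.13·√0.6667 = 0.1061
d₁ = [ln(200/180) + (0.085 − 0.025 + ½·0.13²)·0.6667] / (σ√T) = (0.1054 + 0.0456) / 0.1061 = 1.4225 ≈ 1.42
d₂ = 1.4225 − 0.1061 = 1.3164 ≈ 1.32
exp(−qT) = exp(−0.025·0.6667) = 0.9835;  exp(−rT) = exp(−0.085·0.6667) = 0.9449
P = 180·0.9449·N(-1.32) − 200·0.9835·N(-1.42) = 180·0.9449·0.0934 − 200·0.9835·0.0778 = 15.8857 − 15.3033 = 0.5824

£0.58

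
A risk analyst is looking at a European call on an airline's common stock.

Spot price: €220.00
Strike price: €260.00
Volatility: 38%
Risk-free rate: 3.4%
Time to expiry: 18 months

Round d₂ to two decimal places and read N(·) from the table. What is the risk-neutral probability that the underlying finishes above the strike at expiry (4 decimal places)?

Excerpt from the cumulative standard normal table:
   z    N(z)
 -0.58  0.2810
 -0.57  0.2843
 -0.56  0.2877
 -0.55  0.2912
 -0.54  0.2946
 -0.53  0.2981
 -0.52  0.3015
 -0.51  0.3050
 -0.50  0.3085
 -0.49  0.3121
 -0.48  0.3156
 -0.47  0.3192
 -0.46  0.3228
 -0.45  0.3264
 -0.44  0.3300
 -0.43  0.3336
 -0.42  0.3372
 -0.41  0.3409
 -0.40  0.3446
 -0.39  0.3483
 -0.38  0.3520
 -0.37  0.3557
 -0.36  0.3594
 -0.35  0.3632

σ√T = 0.38 × 1.2247 = 0.4654
d₁ = [ln(220/260) + (0.034 + 0.38²/2)·1.5] / 0.4654 = [-0.1671 + 0.1593] / 0.4654 = -0.0167 → -0.02
d₂ = d₁ − σ√T = -0.0167 − 0.4654 = -0.4821 → -0.48
Risk-neutral Pr[S_T > K] = N(d₂) = N(-0.48) = 0.3156

0.3156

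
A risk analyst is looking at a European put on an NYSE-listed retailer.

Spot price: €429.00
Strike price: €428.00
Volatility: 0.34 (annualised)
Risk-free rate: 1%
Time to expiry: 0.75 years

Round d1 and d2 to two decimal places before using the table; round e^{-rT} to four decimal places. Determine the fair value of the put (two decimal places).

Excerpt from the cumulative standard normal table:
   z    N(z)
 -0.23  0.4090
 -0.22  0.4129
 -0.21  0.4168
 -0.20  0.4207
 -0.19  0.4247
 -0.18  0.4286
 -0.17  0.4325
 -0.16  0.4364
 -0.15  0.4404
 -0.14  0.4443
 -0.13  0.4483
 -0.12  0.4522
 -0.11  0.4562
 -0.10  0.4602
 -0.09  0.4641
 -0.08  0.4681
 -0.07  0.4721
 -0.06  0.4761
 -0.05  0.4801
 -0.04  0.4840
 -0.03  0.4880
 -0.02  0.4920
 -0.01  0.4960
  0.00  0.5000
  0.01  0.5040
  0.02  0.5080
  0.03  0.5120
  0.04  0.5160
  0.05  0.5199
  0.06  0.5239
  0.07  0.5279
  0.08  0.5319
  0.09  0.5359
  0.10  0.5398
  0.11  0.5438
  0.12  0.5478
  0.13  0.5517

σ√T = 0.34 × 0.8660 = 0.2944
d₁ = [ln(429/428) + (0.01 + 0.34²/2)·0.75] / 0.2944 = [0.0023 + 0.0509] / 0.2944 = 0.1806 → 0.18
d₂ = d₁ − σ√T = 0.1806 − 0.2944 = -0.1138 → -0.11
e^(−rT) = e^(−0.01·0.75) = 0.9925
P = 428·0.9925·N(0.11) − 429·N(-0.18) = 428·0.9925·0.5438 − 429·0.4286 = 231.0008 − 183.8694 = 47.1314

€47.13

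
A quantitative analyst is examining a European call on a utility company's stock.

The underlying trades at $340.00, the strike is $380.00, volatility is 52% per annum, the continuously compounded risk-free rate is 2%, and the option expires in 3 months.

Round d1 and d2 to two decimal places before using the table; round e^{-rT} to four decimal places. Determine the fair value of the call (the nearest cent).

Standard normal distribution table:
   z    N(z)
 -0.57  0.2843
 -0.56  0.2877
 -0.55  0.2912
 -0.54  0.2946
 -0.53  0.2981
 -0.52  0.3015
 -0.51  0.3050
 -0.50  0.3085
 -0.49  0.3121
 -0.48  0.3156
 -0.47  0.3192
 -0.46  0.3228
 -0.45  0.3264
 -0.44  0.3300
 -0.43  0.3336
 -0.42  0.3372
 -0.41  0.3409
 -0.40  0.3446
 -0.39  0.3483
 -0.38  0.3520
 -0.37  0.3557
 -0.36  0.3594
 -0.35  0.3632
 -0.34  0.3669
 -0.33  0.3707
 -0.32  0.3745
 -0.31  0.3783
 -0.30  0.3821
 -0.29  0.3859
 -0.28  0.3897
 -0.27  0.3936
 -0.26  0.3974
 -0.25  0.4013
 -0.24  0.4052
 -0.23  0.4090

$21.11

T = 0.25;  σ√T = 0.2600
d₁ = [ln(340/380) + (0.02 + ½·0.52²)·0.25] / (σ√T) = (-0.1112 + 0.0388) / 0.2600 = -0.2786 which rounds to -0.28
d₂ = -0.2786 − 0.2600 = -0.5386 which rounds to -0.54
e^(−rT) = e^(−0.02·0.25) = 0.9950
N(d₁) = N(-0.28) = 0.3897;  N(d₂) = N(-0.54) = 0.2946
C = 340·0.3897 − 380·0.9950·0.2946 = 132.4980 − 111.3883 = 21.1097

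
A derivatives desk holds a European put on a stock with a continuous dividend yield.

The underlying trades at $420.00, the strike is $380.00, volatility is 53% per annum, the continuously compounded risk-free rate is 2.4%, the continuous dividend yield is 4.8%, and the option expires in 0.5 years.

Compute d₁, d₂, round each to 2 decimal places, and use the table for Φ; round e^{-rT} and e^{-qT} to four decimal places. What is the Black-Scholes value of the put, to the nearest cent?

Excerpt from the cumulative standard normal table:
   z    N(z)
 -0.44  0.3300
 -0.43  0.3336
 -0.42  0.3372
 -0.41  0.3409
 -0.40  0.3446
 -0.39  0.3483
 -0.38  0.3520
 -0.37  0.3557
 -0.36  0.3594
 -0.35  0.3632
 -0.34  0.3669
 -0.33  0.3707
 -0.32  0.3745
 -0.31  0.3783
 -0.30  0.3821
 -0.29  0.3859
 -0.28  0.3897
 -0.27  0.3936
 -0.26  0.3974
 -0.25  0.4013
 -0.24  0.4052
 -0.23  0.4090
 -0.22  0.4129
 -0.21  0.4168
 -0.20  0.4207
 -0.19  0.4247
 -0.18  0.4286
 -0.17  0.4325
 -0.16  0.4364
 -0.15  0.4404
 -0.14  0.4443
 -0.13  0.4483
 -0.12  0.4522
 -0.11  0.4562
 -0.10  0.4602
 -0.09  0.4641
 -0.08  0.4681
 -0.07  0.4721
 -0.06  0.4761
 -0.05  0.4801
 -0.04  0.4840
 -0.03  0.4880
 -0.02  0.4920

σ√T = 0.53 × 0.7071 = 0.3748
d₁ = [ln(420/380) + (0.024 − 0.048 + 0.53²/2)·0.5] / 0.3748 = [0.1001 + 0.0582] / 0.3748 = 0.4224 ≈ 0.42
d₂ = d₁ − σ√T = 0.4224 − 0.3748 = 0.0477 ≈ 0.05
e^(−qT) = e^(−0.048·0.5) = 0.9763;  e^(−rT) = e^(−0.024·0.5) = 0.9881
N(−d₂) = N(-0.05) = 0.4801;  N(−d₁) = N(-0.42) = 0.3372
P = 380·0.9881·0.4801 − 420·0.9763·0.3372 = 180.2670 − 138.2675 = 41.9995

$42.00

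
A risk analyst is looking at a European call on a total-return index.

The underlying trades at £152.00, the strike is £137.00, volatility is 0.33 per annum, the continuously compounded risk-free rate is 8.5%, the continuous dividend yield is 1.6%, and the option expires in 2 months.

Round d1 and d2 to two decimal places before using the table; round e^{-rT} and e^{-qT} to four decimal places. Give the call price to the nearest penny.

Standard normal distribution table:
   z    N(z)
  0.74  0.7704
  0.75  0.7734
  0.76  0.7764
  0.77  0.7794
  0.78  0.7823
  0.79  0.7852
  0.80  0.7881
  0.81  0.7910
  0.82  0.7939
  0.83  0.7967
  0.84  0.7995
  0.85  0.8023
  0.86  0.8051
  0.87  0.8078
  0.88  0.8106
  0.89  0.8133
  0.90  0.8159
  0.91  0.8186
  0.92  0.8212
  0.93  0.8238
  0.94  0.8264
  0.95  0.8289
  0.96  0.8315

£18.43

σ√T = 0.33 × 0.4082 = 0.1347
d₁ = [ln(152/137) + (0.085 − 0.016 + 0.33²/2)·0.1667] / 0.1347 = [0.1039 + 0.0206] / 0.1347 = 0.9239 → 0.92
d₂ = d₁ − σ√T = 0.9239 − 0.1347 = 0.7892 → 0.79
exp(−qT) = exp(−0.016·0.1667) = 0.9973;  exp(−rT) = exp(−0.085·0.1667) = 0.9859
N(d₁) = N(0.92) = 0.8212;  N(d₂) = N(0.79) = 0.7852
C = 152·0.9973·0.8212 − 137·0.9859·0.7852 = 124.4854 − 106.0556 = 18.4298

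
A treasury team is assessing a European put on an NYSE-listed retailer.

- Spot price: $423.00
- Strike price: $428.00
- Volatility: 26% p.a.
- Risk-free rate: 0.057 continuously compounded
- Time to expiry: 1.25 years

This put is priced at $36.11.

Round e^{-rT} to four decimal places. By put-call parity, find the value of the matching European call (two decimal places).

exp(−rT) = exp(−0.057·1.25) = 0.9312
Put-call parity: C − P = S − K·e^(−rT) = 423 − 428·0.9312 = 423 − 398.5536 = 24.4464
C = P + (C − P) = 36.11 + (24.4464) = 60.5564

$60.56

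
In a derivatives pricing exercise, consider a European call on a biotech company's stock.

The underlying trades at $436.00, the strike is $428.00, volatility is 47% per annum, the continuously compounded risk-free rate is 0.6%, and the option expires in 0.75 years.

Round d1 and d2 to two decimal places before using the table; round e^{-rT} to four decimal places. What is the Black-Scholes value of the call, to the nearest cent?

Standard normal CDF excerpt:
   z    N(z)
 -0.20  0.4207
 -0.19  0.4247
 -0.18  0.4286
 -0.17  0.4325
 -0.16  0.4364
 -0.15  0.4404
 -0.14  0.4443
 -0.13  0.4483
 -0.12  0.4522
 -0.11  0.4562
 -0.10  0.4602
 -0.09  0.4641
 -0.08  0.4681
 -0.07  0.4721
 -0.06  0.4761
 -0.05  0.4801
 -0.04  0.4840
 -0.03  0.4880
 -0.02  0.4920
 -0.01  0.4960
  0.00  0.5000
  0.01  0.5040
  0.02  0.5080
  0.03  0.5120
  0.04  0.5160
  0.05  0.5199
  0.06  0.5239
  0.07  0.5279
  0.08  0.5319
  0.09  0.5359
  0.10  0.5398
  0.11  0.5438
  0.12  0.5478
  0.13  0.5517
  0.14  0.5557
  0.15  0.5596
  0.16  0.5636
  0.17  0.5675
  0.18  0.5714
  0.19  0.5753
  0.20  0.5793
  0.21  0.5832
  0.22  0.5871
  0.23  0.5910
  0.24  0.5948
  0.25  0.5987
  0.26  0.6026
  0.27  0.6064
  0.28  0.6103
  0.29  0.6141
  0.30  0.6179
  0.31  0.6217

σ√T = 0.47 × 0.8660 = 0.4070
d₁ = [ln(436/428) + (0.006 + ½·0.47²)·0.75] / (σ√T) = (0.0185 + 0.0873) / 0.4070 = 0.2601 ⇒ 0.26
d₂ = 0.2601 − 0.4070 = -0.1470 ⇒ -0.15
e^(−rT) = e^(−0.006·0.75) = 0.9955
N(d₁) = N(0.26) = 0.6026;  N(d₂) = N(-0.15) = 0.4404
C = 436·0.6026 − 428·0.9955·0.4404 = 262.7336 − 187.6430 = 75.0906

$75.09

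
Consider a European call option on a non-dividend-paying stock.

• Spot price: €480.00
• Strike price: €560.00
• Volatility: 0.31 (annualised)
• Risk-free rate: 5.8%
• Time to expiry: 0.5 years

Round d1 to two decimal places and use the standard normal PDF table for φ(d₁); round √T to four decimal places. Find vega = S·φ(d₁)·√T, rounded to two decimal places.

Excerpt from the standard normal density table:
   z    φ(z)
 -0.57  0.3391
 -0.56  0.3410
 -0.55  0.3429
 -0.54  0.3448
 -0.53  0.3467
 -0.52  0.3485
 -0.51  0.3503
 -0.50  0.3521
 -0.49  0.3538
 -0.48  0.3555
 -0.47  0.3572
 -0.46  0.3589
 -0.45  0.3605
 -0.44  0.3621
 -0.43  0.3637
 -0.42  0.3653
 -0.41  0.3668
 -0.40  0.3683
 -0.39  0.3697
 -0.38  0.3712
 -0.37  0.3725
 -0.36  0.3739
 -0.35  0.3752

121.81

σ√T = 0.31·√0.5 = 0.2192
ln(S/K) + (r + σ²/2)T = ln(480/560) + (0.058 + 0.31²/2)·0.5 = -0.1542 + 0.0530 = -0.1011
d₁ = -0.1011 / 0.2192 = -0.4613 ≈ -0.46
√T = √0.5 = 0.7071
φ(d₁) = φ(-0.46) = 0.3589
vega = S·φ(d₁)·√T = 480·0.3589·0.7071 = 121.8135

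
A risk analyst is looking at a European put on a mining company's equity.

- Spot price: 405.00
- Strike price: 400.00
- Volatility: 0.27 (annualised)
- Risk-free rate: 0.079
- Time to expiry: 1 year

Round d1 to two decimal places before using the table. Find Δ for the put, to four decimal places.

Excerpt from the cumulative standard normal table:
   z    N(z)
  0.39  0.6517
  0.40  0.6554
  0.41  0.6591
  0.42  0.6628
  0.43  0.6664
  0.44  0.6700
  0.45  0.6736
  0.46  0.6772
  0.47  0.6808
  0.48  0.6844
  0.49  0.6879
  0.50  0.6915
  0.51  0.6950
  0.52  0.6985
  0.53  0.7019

σ√T = 0.27 × 1.0000 = 0.2700
d₁ = [ln(405/400) + (0.079 + ½·0.27²)·1] / (σ√T) = (0.0124 + 0.1154) / 0.2700 = 0.4736 which rounds to 0.47
N(d₁) = N(0.47) = 0.6808
Δ_put = N(d₁) − 1 = 0.6808 − 1 = -0.3192

-0.3192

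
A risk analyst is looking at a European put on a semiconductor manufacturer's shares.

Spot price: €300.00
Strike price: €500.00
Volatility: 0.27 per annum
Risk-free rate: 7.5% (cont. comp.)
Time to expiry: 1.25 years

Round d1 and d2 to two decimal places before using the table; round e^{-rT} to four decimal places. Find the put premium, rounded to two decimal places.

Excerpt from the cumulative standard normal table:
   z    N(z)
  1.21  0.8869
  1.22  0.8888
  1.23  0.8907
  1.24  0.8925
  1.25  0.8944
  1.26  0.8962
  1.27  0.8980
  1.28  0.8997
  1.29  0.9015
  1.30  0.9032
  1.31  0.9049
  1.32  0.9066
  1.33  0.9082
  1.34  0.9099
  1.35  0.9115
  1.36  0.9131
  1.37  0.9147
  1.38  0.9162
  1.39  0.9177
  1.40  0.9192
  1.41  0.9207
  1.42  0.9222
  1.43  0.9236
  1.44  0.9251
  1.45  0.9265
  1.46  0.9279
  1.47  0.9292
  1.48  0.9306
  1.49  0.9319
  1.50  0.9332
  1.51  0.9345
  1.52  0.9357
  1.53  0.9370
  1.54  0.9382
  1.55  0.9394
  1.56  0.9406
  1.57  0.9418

€159.36

σ√T = 0.27 × 1.1180 = 0.3019
d₁ = [ln(300/500) + (0.075 + 0.27²/2)·1.25] / 0.3019 = [-0.5108 + 0.1393] / 0.3019 = -1.2307 ≈ -1.23
d₂ = d₁ − σ√T = -1.2307 − 0.3019 = -1.5326 ≈ -1.53
exp(−rT) = exp(−0.075·1.25) = 0.9105
N(−d₂) = N(1.53) = 0.9370;  N(−d₁) = N(1.23) = 0.8907
P = 500·0.9105·0.9370 − 300·0.8907 = 426.5693 − 267.2100 = 159.3592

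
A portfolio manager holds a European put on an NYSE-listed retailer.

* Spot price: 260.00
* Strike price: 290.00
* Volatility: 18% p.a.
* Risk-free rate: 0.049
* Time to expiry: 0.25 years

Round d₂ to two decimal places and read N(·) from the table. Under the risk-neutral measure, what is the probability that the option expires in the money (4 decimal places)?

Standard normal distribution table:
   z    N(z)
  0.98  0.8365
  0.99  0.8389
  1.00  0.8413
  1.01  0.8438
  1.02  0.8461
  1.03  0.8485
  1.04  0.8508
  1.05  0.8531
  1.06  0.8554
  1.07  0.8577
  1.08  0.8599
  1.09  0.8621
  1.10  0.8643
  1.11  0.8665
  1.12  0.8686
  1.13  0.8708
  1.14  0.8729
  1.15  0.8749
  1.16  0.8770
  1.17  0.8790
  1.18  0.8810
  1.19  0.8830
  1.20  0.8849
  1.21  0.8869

0.8686

T = 0.25;  σ√T = 0.0900
d₁ = [ln(260/290) + (0.049 + ½·0.18²)·0.25] / (σ√T) = (-0.1092 + 0.0163) / 0.0900 = -1.0322 → -1.03
d₂ = -1.0322 − 0.0900 = -1.1222 → -1.12
Pr(exercise) under Q = N(−d₂) = N(1.12) = 0.8686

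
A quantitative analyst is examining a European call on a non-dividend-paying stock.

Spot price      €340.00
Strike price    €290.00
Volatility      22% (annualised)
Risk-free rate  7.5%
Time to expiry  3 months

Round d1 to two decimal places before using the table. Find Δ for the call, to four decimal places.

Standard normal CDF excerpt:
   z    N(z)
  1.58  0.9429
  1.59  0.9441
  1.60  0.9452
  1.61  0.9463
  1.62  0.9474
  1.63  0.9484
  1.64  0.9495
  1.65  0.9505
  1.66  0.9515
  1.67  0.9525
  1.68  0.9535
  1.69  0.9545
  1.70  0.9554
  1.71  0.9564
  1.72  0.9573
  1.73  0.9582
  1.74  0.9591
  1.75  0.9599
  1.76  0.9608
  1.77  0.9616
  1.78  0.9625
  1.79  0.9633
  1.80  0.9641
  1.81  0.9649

0.9525

σ√T = 0.22·√0.25 = 0.1100
d₁ = [ln(340/290) + (0.075 + ½·0.22²)·0.25] / (σ√T) = (0.1591 + 0.0248) / 0.1100 = 1.6715 ≈ 1.67
N(d₁) = N(1.67) = 0.9525
Δ_call = N(d₁) = 0.9525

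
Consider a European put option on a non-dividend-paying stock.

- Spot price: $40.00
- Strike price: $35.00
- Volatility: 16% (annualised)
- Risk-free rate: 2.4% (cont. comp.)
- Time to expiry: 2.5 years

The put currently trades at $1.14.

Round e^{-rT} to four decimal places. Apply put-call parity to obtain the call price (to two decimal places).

exp(−rT) = exp(−0.024·2.5) = 0.9418
Put-call parity: C − P = S − K·e^(−rT) = 40 − 35·0.9418 = 40 − 32.9630 = 7.0370
C = P + (C − P) = 1.14 + (7.0370) = 8.1770

$8.18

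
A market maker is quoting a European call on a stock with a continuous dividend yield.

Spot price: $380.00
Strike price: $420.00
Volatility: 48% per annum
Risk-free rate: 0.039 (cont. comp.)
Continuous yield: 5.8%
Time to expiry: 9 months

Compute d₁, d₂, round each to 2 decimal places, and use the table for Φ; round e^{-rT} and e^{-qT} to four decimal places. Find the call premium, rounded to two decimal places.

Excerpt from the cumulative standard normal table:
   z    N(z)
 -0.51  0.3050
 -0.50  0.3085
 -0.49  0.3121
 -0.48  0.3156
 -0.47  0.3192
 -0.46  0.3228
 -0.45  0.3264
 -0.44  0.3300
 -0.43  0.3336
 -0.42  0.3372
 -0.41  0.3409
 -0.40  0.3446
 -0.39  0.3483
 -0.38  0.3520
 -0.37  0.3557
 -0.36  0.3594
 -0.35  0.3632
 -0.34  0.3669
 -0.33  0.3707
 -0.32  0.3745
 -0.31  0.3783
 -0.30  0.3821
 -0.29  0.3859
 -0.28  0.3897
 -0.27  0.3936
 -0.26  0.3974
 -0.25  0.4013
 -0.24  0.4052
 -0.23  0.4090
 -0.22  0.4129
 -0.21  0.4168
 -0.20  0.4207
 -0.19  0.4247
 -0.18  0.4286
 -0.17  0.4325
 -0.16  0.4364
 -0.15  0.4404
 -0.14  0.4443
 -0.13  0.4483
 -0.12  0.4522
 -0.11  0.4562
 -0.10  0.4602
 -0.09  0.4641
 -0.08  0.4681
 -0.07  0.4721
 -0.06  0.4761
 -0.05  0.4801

σ√T = 0.48·√0.75 = 0.4157
ln(S/K) + (r − q + σ²/2)T = ln(380/420) + (0.039 − 0.058 + 0.48²/2)·0.75 = -0.1001 + 0.0721 = -0.0279
d₁ = -0.0279 / 0.4157 = -0.0672 which rounds to -0.07
d₂ = d₁ − σ√T = -0.0672 − 0.4157 = -0.4829 which rounds to -0.48
exp(−qT) = exp(−0.058·0.75) = 0.9574;  exp(−rT) = exp(−0.039·0.75) = 0.9712
N(d₁) = N(-0.07) = 0.4721;  N(d₂) = N(-0.48) = 0.3156
C = 380·0.9574·0.4721 − 420·0.9712·0.3156 = 171.7556 − 128.7345 = 43.0211

$43.02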